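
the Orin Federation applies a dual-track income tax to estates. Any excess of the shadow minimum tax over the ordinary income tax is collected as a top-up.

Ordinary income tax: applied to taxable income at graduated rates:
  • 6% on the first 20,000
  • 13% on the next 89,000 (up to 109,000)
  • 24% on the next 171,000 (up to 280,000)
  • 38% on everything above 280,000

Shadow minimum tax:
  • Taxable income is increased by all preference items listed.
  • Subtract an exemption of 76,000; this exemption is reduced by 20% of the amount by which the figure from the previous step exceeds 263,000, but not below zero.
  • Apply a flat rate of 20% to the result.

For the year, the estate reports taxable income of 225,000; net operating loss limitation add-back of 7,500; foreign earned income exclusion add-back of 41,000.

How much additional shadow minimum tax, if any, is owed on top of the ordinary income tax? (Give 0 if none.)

Ordinary income tax:
  20,000 × 6% = 1,200
  89,000 × 13% = 11,570
  116,000 × 24% = 27,840
  → 40,610

Shadow minimum tax:
  Adjusted income: 225,000 + 7,500 + 41,000 = 273,500
  Exemption: 76,000 − 20% × (273,500 − 263,000) = 76,000 − 2,100 = 73,900
  Base: 273,500 − 73,900 = 199,600
  199,600 × 20% = 39,920

39,920 ≤ 40,610, so no add-on is due.

0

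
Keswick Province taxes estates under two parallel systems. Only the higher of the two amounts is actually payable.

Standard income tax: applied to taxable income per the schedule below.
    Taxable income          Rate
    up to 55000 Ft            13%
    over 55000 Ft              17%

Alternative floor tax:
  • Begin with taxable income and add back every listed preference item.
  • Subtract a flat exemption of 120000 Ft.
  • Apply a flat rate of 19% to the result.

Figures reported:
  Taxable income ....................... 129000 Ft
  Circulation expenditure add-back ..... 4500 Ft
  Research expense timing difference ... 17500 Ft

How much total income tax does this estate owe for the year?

Standard income tax:
  55000 Ft × 13% = 7150 Ft
  74000 Ft × 17% = 12580 Ft
  → 19730 Ft

Alternative floor tax:
  Adjusted income: 129000 Ft + 4500 Ft + 17500 Ft = 151000 Ft
  Less exemption 120000 Ft → base 31000 Ft
  31000 Ft × 19% = 5890 Ft

19730 Ft > 5890 Ft, so the standard income tax governs.

19730 Ft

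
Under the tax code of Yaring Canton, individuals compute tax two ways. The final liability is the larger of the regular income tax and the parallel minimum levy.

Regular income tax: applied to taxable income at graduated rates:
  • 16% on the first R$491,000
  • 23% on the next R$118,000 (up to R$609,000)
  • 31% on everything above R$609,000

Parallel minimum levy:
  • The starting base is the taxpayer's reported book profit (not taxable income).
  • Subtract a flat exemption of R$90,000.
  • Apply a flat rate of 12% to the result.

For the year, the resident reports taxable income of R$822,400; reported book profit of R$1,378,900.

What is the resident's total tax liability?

Parallel minimum levy:
  Base (reported book profit): R$1,378,900
  Less exemption R$90,000 → base R$1,288,900
  R$1,288,900 × 12% = R$154,668

Regular income tax:
  R$491,000 × 16% = R$78,560
  R$118,000 × 23% = R$27,140
  R$213,400 × 31% = R$66,154
  → R$171,854

R$171,854 > R$154,668, so the regular income tax governs.

R$171,854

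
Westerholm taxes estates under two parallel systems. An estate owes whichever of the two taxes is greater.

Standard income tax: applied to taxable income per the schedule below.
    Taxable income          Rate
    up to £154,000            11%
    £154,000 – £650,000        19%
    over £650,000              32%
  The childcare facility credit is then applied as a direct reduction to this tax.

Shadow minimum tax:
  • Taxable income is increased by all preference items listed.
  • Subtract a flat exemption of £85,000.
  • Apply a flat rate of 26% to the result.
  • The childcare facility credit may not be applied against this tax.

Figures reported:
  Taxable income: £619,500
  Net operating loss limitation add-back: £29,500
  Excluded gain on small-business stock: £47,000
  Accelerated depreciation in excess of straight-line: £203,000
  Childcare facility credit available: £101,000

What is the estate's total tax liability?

£211,640

Shadow minimum tax:
  Adjusted income: £619,500 + £29,500 + £47,000 + £203,000 = £899,000
  Less exemption £85,000 → base £814,000
  £814,000 × 26% = £211,640

Standard income tax:
  £154,000 × 11% = £16,940
  £465,500 × 19% = £88,445
  → £105,385
  Less childcare facility credit £101,000 → £4,385

£211,640 > £4,385, so the shadow minimum tax is the binding amount.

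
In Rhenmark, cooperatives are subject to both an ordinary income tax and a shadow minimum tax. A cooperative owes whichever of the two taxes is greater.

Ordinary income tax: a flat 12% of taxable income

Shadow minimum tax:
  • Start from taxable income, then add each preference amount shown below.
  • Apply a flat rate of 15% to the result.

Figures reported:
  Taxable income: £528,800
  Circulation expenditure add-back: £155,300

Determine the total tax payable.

Shadow minimum tax:
  Adjusted income: £528,800 + £155,300 = £684,100
  £684,100 × 15% = £102,615

Ordinary income tax:
  £528,800 × 12% = £63,456

£102,615 > £63,456, so the shadow minimum tax is the binding amount.

£102,615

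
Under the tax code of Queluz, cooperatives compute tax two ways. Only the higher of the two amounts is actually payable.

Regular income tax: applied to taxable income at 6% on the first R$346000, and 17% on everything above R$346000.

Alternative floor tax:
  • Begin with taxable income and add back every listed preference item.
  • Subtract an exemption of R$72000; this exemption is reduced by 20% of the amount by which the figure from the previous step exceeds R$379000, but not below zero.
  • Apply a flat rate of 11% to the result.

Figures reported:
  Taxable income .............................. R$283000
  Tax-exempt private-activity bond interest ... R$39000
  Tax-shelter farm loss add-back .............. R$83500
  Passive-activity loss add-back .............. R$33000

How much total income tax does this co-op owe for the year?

R$41624

Regular income tax:
  R$283000 × 6% = R$16980

Alternative floor tax:
  Adjusted income: R$283000 + R$39000 + R$83500 + R$33000 = R$438500
  Exemption: R$72000 − 20% × (R$438500 − R$379000) = R$72000 − R$11900 = R$60100
  Base: R$438500 − R$60100 = R$378400
  R$378400 × 11% = R$41624

R$41624 > R$16980, so the alternative floor tax is the binding amount.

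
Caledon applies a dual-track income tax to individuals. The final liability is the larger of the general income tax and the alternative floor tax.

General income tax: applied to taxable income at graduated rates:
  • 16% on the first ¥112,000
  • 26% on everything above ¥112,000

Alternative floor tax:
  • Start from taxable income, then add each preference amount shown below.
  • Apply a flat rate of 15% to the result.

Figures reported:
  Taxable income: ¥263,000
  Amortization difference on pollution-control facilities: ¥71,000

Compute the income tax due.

¥57,180

Alternative floor tax:
  Adjusted income: ¥263,000 + ¥71,000 = ¥334,000
  ¥334,000 × 15% = ¥50,100

General income tax:
  ¥112,000 × 16% = ¥17,920
  ¥151,000 × 26% = ¥39,260
  → ¥57,180

¥57,180 > ¥50,100, so the general income tax governs.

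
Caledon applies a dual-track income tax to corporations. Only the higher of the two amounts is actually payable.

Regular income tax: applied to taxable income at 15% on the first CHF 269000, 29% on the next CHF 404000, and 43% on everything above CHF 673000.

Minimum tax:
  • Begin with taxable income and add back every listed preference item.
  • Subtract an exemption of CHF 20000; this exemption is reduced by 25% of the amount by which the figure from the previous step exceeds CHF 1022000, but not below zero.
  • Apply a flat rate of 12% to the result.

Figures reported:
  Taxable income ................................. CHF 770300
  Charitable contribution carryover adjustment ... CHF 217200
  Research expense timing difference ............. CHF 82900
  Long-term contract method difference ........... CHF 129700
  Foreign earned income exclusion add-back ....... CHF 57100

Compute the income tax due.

Regular income tax:
  CHF 269000 × 15% = CHF 40350
  CHF 404000 × 29% = CHF 117160
  CHF 97300 × 43% = CHF 41839
  → CHF 199349

Minimum tax:
  Adjusted income: CHF 770300 + CHF 217200 + CHF 82900 + CHF 129700 + CHF 57100 = CHF 1257200
  Exemption: 25% × (CHF 1257200 − CHF 1022000) = CHF 58800 ≥ CHF 20000, so the exemption is fully phased out
  Base: CHF 1257200 − CHF 0 = CHF 1257200
  CHF 1257200 × 12% = CHF 150864

CHF 199349 > CHF 150864, so the regular income tax governs.

CHF 199349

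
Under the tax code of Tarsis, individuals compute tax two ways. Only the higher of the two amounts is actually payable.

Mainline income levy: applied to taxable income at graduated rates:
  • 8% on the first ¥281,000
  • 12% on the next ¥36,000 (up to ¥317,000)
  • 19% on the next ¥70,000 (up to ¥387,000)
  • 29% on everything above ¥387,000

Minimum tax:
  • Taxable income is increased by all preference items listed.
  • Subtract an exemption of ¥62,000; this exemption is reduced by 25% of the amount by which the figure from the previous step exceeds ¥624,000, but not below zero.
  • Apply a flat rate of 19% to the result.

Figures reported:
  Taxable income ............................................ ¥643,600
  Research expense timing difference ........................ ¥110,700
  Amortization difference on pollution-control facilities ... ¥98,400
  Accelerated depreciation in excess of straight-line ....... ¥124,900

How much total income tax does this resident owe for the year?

¥185,744

Mainline income levy:
  ¥281,000 × 8% = ¥22,480
  ¥36,000 × 12% = ¥4,320
  ¥70,000 × 19% = ¥13,300
  ¥256,600 × 29% = ¥74,414
  → ¥114,514

Minimum tax:
  Adjusted income: ¥643,600 + ¥110,700 + ¥98,400 + ¥124,900 = ¥977,600
  Exemption: 25% × (¥977,600 − ¥624,000) = ¥88,400 ≥ ¥62,000, so the exemption is fully phased out
  Base: ¥977,600 − ¥0 = ¥977,600
  ¥977,600 × 19% = ¥185,744

¥185,744 > ¥114,514, so the minimum tax is the binding amount.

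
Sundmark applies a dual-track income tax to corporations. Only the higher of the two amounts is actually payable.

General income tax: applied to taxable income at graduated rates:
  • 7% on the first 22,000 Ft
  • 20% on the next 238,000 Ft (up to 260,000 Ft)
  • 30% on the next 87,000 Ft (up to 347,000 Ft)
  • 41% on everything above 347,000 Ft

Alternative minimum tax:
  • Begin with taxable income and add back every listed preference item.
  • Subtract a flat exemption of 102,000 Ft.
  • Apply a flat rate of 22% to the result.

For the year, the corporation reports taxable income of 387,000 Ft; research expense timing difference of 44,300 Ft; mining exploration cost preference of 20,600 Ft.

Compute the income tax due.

General income tax:
  22,000 Ft × 7% = 1,540 Ft
  238,000 Ft × 20% = 47,600 Ft
  87,000 Ft × 30% = 26,100 Ft
  40,000 Ft × 41% = 16,400 Ft
  → 91,640 Ft

Alternative minimum tax:
  Adjusted income: 387,000 Ft + 44,300 Ft + 20,600 Ft = 451,900 Ft
  Less exemption 102,000 Ft → base 349,900 Ft
  349,900 Ft × 22% = 76,978 Ft

91,640 Ft > 76,978 Ft, so the general income tax governs.

91,640 Ft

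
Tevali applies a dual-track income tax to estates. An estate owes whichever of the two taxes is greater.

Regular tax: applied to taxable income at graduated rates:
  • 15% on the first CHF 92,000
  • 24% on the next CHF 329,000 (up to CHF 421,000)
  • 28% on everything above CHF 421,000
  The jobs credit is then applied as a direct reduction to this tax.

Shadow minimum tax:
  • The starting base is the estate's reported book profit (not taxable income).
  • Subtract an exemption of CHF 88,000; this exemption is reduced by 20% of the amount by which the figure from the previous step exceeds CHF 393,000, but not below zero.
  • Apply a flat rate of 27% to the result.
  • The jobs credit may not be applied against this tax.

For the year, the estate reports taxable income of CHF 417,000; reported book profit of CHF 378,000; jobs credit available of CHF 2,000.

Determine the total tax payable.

Shadow minimum tax:
  Base (reported book profit): CHF 378,000
  Exemption: CHF 378,000 ≤ CHF 393,000, so full CHF 88,000 applies
  Base: CHF 378,000 − CHF 88,000 = CHF 290,000
  CHF 290,000 × 27% = CHF 78,300

Regular tax:
  CHF 92,000 × 15% = CHF 13,800
  CHF 325,000 × 24% = CHF 78,000
  → CHF 91,800
  Less jobs credit CHF 2,000 → CHF 89,800

CHF 89,800 > CHF 78,300, so the regular tax governs.

CHF 89,800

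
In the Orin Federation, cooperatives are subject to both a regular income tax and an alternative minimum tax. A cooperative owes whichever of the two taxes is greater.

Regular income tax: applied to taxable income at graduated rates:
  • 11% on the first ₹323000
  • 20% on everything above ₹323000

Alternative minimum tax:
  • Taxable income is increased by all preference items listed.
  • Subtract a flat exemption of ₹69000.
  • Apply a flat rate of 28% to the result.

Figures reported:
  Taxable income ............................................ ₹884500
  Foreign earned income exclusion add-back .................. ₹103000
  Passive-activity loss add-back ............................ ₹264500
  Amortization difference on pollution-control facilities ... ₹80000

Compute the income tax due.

₹353640

Alternative minimum tax:
  Adjusted income: ₹884500 + ₹103000 + ₹264500 + ₹80000 = ₹1332000
  Less exemption ₹69000 → base ₹1263000
  ₹1263000 × 28% = ₹353640

Regular income tax:
  ₹323000 × 11% = ₹35530
  ₹561500 × 20% = ₹112300
  → ₹147830

₹353640 > ₹147830, so the alternative minimum tax is the binding amount.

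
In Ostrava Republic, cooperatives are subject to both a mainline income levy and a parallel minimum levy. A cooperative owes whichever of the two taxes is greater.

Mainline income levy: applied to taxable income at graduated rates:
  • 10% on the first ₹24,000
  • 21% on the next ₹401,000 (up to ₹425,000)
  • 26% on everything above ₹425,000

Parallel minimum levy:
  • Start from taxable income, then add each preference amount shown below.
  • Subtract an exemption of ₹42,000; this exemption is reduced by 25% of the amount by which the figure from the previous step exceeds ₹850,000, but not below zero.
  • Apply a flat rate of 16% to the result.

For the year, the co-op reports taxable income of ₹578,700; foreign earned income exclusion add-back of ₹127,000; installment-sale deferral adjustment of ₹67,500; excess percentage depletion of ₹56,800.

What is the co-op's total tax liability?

Parallel minimum levy:
  Adjusted income: ₹578,700 + ₹127,000 + ₹67,500 + ₹56,800 = ₹830,000
  Exemption: ₹830,000 ≤ ₹850,000, so full ₹42,000 applies
  Base: ₹830,000 − ₹42,000 = ₹788,000
  ₹788,000 × 16% = ₹126,080

Mainline income levy:
  ₹24,000 × 10% = ₹2,400
  ₹401,000 × 21% = ₹84,210
  ₹153,700 × 26% = ₹39,962
  → ₹126,572

₹126,572 > ₹126,080, so the mainline income levy governs.

₹126,572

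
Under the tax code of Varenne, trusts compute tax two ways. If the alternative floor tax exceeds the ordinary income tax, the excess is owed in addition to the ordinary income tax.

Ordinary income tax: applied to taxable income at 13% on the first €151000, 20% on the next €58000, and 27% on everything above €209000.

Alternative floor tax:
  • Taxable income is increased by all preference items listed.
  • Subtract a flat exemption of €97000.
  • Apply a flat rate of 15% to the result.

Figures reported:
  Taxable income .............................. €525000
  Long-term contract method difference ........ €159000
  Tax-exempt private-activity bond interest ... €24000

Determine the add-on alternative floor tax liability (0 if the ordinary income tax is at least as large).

€0

Alternative floor tax:
  Adjusted income: €525000 + €159000 + €24000 = €708000
  Less exemption €97000 → base €611000
  €611000 × 15% = €91650

Ordinary income tax:
  €151000 × 13% = €19630
  €58000 × 20% = €11600
  €316000 × 27% = €85320
  → €116550

€91650 ≤ €116550, so no add-on is due.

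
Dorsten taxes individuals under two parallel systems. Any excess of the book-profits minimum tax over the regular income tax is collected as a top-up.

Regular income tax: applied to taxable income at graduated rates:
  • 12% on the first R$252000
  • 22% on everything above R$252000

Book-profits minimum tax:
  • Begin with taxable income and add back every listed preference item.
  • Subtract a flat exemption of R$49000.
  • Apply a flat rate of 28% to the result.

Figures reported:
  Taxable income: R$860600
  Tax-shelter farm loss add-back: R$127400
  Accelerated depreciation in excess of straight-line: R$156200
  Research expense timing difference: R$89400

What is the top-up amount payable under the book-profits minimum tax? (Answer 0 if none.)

R$167556

Book-profits minimum tax:
  Adjusted income: R$860600 + R$127400 + R$156200 + R$89400 = R$1233600
  Less exemption R$49000 → base R$1184600
  R$1184600 × 28% = R$331688

Regular income tax:
  R$252000 × 12% = R$30240
  R$608600 × 22% = R$133892
  → R$164132

Excess of book-profits minimum tax over regular income tax: R$331688 − R$164132 = R$167556.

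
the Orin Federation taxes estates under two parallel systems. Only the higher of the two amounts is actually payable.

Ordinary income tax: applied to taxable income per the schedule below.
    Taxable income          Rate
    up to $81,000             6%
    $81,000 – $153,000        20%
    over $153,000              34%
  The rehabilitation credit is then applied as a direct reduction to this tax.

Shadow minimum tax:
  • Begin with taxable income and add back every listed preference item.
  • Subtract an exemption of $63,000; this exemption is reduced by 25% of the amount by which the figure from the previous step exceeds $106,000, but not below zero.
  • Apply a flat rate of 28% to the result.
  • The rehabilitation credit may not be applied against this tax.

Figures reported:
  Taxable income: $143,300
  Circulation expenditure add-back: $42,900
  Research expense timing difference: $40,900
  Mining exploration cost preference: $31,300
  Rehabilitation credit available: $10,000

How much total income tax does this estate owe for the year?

Shadow minimum tax:
  Adjusted income: $143,300 + $42,900 + $40,900 + $31,300 = $258,400
  Exemption: $63,000 − 25% × ($258,400 − $106,000) = $63,000 − $38,100 = $24,900
  Base: $258,400 − $24,900 = $233,500
  $233,500 × 28% = $65,380

Ordinary income tax:
  $81,000 × 6% = $4,860
  $62,300 × 20% = $12,460
  → $17,320
  Less rehabilitation credit $10,000 → $7,320

$65,380 > $7,320, so the shadow minimum tax is the binding amount.

$65,380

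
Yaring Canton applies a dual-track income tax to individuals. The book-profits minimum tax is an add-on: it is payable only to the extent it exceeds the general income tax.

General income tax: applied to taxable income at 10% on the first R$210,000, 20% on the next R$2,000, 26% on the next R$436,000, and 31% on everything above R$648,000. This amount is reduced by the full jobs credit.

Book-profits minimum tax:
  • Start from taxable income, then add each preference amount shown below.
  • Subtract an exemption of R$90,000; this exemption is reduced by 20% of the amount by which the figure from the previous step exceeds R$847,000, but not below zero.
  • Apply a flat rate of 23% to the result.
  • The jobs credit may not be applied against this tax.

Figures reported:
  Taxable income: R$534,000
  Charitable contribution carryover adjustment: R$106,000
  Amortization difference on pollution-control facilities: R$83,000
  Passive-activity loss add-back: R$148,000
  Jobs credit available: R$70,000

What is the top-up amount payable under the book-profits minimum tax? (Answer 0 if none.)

R$145,614

General income tax:
  R$210,000 × 10% = R$21,000
  R$2,000 × 20% = R$400
  R$322,000 × 26% = R$83,720
  → R$105,120
  Less jobs credit R$70,000 → R$35,120

Book-profits minimum tax:
  Adjusted income: R$534,000 + R$106,000 + R$83,000 + R$148,000 = R$871,000
  Exemption: R$90,000 − 20% × (R$871,000 − R$847,000) = R$90,000 − R$4,800 = R$85,200
  Base: R$871,000 − R$85,200 = R$785,800
  R$785,800 × 23% = R$180,734

Excess of book-profits minimum tax over general income tax: R$180,734 − R$35,120 = R$145,614.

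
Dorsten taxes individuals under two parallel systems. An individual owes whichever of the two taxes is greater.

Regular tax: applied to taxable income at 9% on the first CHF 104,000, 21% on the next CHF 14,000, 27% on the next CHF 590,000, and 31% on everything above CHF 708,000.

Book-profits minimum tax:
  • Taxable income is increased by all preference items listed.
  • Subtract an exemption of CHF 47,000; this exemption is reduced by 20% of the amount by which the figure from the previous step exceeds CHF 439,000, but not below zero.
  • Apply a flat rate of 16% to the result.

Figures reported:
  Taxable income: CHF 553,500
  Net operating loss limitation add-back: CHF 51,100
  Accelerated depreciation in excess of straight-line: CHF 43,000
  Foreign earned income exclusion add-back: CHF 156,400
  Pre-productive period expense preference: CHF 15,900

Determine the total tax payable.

CHF 131,184

Regular tax:
  CHF 104,000 × 9% = CHF 9,360
  CHF 14,000 × 21% = CHF 2,940
  CHF 435,500 × 27% = CHF 117,585
  → CHF 129,885

Book-profits minimum tax:
  Adjusted income: CHF 553,500 + CHF 51,100 + CHF 43,000 + CHF 156,400 + CHF 15,900 = CHF 819,900
  Exemption: 20% × (CHF 819,900 − CHF 439,000) = CHF 76,180 ≥ CHF 47,000, so the exemption is fully phased out
  Base: CHF 819,900 − CHF 0 = CHF 819,900
  CHF 819,900 × 16% = CHF 131,184

CHF 131,184 > CHF 129,885, so the book-profits minimum tax is the binding amount.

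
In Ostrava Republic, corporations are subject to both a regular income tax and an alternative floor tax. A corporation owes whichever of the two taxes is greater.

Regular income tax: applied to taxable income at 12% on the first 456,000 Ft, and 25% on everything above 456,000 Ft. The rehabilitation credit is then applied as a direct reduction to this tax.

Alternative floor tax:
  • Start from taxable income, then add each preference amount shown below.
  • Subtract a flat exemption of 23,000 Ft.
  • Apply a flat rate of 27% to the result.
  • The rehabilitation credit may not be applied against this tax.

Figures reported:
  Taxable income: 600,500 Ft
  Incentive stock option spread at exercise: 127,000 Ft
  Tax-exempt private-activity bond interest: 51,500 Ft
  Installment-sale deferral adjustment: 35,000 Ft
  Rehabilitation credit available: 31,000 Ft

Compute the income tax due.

213,570 Ft

Alternative floor tax:
  Adjusted income: 600,500 Ft + 127,000 Ft + 51,500 Ft + 35,000 Ft = 814,000 Ft
  Less exemption 23,000 Ft → base 791,000 Ft
  791,000 Ft × 27% = 213,570 Ft

Regular income tax:
  456,000 Ft × 12% = 54,720 Ft
  144,500 Ft × 25% = 36,125 Ft
  → 90,845 Ft
  Less rehabilitation credit 31,000 Ft → 59,845 Ft

213,570 Ft > 59,845 Ft, so the alternative floor tax is the binding amount.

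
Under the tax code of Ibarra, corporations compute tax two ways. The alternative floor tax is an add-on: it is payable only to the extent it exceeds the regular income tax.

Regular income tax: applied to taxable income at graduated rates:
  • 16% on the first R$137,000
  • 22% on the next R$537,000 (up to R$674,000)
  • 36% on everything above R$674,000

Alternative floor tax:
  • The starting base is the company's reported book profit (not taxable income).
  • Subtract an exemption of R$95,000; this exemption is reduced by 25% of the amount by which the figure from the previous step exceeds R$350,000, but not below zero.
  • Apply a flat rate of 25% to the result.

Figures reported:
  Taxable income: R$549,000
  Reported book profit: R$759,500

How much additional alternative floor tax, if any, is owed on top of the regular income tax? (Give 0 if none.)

R$77,315

Regular income tax:
  R$137,000 × 16% = R$21,920
  R$412,000 × 22% = R$90,640
  → R$112,560

Alternative floor tax:
  Base (reported book profit): R$759,500
  Exemption: 25% × (R$759,500 − R$350,000) = R$102,375 ≥ R$95,000, so the exemption is fully phased out
  Base: R$759,500 − R$0 = R$759,500
  R$759,500 × 25% = R$189,875

Excess of alternative floor tax over regular income tax: R$189,875 − R$112,560 = R$77,315.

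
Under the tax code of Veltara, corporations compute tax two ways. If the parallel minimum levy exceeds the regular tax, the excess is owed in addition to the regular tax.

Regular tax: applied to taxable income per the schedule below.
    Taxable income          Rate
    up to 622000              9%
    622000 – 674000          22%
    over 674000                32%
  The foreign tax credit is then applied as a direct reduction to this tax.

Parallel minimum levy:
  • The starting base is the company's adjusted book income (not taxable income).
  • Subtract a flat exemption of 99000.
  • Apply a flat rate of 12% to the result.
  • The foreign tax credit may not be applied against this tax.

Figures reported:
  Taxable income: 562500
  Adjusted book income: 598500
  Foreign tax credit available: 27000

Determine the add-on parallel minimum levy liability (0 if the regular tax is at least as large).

36315

Parallel minimum levy:
  Base (adjusted book income): 598500
  Less exemption 99000 → base 499500
  499500 × 12% = 59940

Regular tax:
  562500 × 9% = 50625
  Less foreign tax credit 27000 → 23625

Excess of parallel minimum levy over regular tax: 59940 − 23625 = 36315.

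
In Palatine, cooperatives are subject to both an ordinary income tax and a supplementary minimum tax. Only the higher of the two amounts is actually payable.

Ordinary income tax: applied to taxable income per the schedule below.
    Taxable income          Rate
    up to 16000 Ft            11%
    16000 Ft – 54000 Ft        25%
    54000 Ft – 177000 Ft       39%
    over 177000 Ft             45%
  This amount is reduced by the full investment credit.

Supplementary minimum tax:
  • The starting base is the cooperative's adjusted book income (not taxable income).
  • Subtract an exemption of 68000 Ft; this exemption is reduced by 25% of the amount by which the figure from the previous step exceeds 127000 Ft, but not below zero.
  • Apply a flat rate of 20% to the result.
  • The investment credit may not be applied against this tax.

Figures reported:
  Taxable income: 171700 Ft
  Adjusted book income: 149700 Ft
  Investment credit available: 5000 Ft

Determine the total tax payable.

52163 Ft

Supplementary minimum tax:
  Base (adjusted book income): 149700 Ft
  Exemption: 68000 Ft − 25% × (149700 Ft − 127000 Ft) = 68000 Ft − 5675 Ft = 62325 Ft
  Base: 149700 Ft − 62325 Ft = 87375 Ft
  87375 Ft × 20% = 17475 Ft

Ordinary income tax:
  16000 Ft × 11% = 1760 Ft
  38000 Ft × 25% = 9500 Ft
  117700 Ft × 39% = 45903 Ft
  → 57163 Ft
  Less investment credit 5000 Ft → 52163 Ft

52163 Ft > 17475 Ft, so the ordinary income tax governs.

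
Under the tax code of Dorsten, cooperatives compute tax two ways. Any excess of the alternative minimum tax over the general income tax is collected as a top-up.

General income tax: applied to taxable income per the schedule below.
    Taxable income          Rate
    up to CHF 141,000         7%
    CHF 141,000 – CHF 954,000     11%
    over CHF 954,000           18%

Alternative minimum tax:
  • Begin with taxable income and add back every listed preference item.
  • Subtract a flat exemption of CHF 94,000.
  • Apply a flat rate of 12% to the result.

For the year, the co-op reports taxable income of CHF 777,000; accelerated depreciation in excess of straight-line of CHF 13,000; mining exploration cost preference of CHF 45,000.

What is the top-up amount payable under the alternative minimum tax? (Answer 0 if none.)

General income tax:
  CHF 141,000 × 7% = CHF 9,870
  CHF 636,000 × 11% = CHF 69,960
  → CHF 79,830

Alternative minimum tax:
  Adjusted income: CHF 777,000 + CHF 13,000 + CHF 45,000 = CHF 835,000
  Less exemption CHF 94,000 → base CHF 741,000
  CHF 741,000 × 12% = CHF 88,920

Excess of alternative minimum tax over general income tax: CHF 88,920 − CHF 79,830 = CHF 9,090.

CHF 9,090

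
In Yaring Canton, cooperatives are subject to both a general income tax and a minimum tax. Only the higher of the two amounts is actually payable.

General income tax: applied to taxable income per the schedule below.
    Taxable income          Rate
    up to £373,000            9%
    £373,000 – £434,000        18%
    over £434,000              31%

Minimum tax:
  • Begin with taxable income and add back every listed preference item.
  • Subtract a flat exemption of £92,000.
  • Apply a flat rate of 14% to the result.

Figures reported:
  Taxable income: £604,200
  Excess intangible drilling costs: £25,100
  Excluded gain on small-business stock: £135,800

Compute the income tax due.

£97,312

General income tax:
  £373,000 × 9% = £33,570
  £61,000 × 18% = £10,980
  £170,200 × 31% = £52,762
  → £97,312

Minimum tax:
  Adjusted income: £604,200 + £25,100 + £135,800 = £765,100
  Less exemption £92,000 → base £673,100
  £673,100 × 14% = £94,234

£97,312 > £94,234, so the general income tax governs.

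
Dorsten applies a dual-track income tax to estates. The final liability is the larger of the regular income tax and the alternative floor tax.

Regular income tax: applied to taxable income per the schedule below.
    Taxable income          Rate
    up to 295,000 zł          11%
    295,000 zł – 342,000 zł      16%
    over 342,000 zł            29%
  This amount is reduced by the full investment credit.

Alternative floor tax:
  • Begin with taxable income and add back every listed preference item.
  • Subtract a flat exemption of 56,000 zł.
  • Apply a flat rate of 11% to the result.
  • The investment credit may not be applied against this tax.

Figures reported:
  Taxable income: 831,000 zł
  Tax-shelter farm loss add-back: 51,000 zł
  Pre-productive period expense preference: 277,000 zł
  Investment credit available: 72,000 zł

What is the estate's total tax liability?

Alternative floor tax:
  Adjusted income: 831,000 zł + 51,000 zł + 277,000 zł = 1,159,000 zł
  Less exemption 56,000 zł → base 1,103,000 zł
  1,103,000 zł × 11% = 121,330 zł

Regular income tax:
  295,000 zł × 11% = 32,450 zł
  47,000 zł × 16% = 7,520 zł
  489,000 zł × 29% = 141,810 zł
  → 181,780 zł
  Less investment credit 72,000 zł → 109,780 zł

121,330 zł > 109,780 zł, so the alternative floor tax is the binding amount.

121,330 zł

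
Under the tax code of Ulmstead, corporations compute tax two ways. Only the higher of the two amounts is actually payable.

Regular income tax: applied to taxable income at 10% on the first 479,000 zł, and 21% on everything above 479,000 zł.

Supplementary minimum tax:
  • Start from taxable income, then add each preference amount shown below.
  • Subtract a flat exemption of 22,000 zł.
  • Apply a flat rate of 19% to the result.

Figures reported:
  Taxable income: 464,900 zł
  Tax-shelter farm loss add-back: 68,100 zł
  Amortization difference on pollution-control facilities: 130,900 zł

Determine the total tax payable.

Regular income tax:
  464,900 zł × 10% = 46,490 zł

Supplementary minimum tax:
  Adjusted income: 464,900 zł + 68,100 zł + 130,900 zł = 663,900 zł
  Less exemption 22,000 zł → base 641,900 zł
  641,900 zł × 19% = 121,961 zł

121,961 zł > 46,490 zł, so the supplementary minimum tax is the binding amount.

121,961 zł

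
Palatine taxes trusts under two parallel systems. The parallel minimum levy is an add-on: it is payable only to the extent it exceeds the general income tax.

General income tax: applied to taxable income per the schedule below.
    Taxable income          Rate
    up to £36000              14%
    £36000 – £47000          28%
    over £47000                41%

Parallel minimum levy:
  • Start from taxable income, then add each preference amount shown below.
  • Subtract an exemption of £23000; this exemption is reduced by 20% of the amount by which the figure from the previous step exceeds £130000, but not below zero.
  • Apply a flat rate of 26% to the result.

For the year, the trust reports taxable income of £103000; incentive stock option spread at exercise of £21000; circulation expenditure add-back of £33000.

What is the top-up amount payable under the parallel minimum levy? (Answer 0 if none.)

General income tax:
  £36000 × 14% = £5040
  £11000 × 28% = £3080
  £56000 × 41% = £22960
  → £31080

Parallel minimum levy:
  Adjusted income: £103000 + £21000 + £33000 = £157000
  Exemption: £23000 − 20% × (£157000 − £130000) = £23000 − £5400 = £17600
  Base: £157000 − £17600 = £139400
  £139400 × 26% = £36244

Excess of parallel minimum levy over general income tax: £36244 − £31080 = £5164.

£5164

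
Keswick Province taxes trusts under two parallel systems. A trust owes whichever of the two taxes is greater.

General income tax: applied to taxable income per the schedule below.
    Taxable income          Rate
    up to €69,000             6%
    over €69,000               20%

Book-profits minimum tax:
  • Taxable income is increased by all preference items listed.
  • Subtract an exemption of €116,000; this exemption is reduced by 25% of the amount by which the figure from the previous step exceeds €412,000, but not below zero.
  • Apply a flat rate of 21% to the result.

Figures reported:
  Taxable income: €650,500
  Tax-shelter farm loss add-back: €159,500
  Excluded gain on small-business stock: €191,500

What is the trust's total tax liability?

Book-profits minimum tax:
  Adjusted income: €650,500 + €159,500 + €191,500 = €1,001,500
  Exemption: 25% × (€1,001,500 − €412,000) = €147,375 ≥ €116,000, so the exemption is fully phased out
  Base: €1,001,500 − €0 = €1,001,500
  €1,001,500 × 21% = €210,315

General income tax:
  €69,000 × 6% = €4,140
  €581,500 × 20% = €116,300
  → €120,440

€210,315 > €120,440, so the book-profits minimum tax is the binding amount.

€210,315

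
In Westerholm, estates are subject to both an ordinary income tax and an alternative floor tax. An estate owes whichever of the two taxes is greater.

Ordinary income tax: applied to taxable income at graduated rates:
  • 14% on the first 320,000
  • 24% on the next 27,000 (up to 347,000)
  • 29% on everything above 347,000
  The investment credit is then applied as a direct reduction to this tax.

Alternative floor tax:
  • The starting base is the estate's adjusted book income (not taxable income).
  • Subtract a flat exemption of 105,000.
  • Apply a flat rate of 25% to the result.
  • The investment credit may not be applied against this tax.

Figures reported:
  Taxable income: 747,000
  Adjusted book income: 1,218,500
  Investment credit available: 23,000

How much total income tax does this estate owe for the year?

278,375

Ordinary income tax:
  320,000 × 14% = 44,800
  27,000 × 24% = 6,480
  400,000 × 29% = 116,000
  → 167,280
  Less investment credit 23,000 → 144,280

Alternative floor tax:
  Base (adjusted book income): 1,218,500
  Less exemption 105,000 → base 1,113,500
  1,113,500 × 25% = 278,375

278,375 > 144,280, so the alternative floor tax is the binding amount.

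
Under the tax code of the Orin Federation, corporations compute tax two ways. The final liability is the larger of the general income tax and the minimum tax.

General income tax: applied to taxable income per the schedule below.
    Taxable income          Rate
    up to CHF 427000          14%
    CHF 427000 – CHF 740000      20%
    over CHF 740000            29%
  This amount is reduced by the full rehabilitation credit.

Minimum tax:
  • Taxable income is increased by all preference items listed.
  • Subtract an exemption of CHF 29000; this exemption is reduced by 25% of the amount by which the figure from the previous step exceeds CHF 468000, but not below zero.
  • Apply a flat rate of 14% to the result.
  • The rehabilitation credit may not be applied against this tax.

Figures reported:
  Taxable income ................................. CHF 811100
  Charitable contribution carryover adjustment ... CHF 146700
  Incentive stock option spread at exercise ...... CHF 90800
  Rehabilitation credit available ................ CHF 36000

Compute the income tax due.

CHF 146804

Minimum tax:
  Adjusted income: CHF 811100 + CHF 146700 + CHF 90800 = CHF 1048600
  Exemption: 25% × (CHF 1048600 − CHF 468000) = CHF 145150 ≥ CHF 29000, so the exemption is fully phased out
  Base: CHF 1048600 − CHF 0 = CHF 1048600
  CHF 1048600 × 14% = CHF 146804

General income tax:
  CHF 427000 × 14% = CHF 59780
  CHF 313000 × 20% = CHF 62600
  CHF 71100 × 29% = CHF 20619
  → CHF 142999
  Less rehabilitation credit CHF 36000 → CHF 106999

CHF 146804 > CHF 106999, so the minimum tax is the binding amount.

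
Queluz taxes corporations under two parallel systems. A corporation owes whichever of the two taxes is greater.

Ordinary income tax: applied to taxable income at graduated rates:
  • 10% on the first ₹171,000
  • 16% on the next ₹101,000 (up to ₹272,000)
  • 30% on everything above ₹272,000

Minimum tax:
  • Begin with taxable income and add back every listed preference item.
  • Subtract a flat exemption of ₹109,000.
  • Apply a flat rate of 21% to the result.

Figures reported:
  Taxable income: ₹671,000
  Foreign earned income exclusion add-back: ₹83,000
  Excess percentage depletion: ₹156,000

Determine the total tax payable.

Minimum tax:
  Adjusted income: ₹671,000 + ₹83,000 + ₹156,000 = ₹910,000
  Less exemption ₹109,000 → base ₹801,000
  ₹801,000 × 21% = ₹168,210

Ordinary income tax:
  ₹171,000 × 10% = ₹17,100
  ₹101,000 × 16% = ₹16,160
  ₹399,000 × 30% = ₹119,700
  → ₹152,960

₹168,210 > ₹152,960, so the minimum tax is the binding amount.

₹168,210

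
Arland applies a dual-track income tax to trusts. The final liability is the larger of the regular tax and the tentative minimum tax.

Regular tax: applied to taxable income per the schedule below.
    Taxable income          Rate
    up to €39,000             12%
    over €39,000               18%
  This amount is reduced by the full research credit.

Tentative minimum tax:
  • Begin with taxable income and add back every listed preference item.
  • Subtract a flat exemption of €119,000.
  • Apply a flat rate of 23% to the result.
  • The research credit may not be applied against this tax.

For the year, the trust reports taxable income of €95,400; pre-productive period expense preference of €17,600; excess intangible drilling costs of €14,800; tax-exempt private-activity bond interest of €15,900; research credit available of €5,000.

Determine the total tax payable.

Tentative minimum tax:
  Adjusted income: €95,400 + €17,600 + €14,800 + €15,900 = €143,700
  Less exemption €119,000 → base €24,700
  €24,700 × 23% = €5,681

Regular tax:
  €39,000 × 12% = €4,680
  €56,400 × 18% = €10,152
  → €14,832
  Less research credit €5,000 → €9,832

€9,832 > €5,681, so the regular tax governs.

€9,832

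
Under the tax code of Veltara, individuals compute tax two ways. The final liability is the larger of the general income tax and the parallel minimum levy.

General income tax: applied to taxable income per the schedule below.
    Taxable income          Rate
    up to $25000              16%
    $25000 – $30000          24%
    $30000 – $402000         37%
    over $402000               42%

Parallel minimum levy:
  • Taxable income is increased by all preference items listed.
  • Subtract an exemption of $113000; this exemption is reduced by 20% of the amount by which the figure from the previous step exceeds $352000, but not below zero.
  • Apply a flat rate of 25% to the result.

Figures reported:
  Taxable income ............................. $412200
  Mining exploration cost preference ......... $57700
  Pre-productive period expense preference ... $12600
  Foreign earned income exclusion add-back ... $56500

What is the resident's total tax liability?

General income tax:
  $25000 × 16% = $4000
  $5000 × 24% = $1200
  $372000 × 37% = $137640
  $10200 × 42% = $4284
  → $147124

Parallel minimum levy:
  Adjusted income: $412200 + $57700 + $12600 + $56500 = $539000
  Exemption: $113000 − 20% × ($539000 − $352000) = $113000 − $37400 = $75600
  Base: $539000 − $75600 = $463400
  $463400 × 25% = $115850

$147124 > $115850, so the general income tax governs.

$147124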